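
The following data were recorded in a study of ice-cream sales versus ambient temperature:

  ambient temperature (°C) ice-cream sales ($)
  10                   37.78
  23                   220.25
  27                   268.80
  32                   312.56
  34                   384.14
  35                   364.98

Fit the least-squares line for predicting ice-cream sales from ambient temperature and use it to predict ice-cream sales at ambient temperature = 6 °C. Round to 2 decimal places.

-13.43

n = 6, Σx = 161, Σy = 1588.51, Σxy = 48538.13, Σx² = 4763
Sxx = Σx² − (Σx)²/n = 4763 − 4320.166667 = 442.833333
Sxy = Σxy − (Σx)(Σy)/n = 48538.13 − 42625.018333 = 5913.111667
b = Sxy/Sxx = 5913.111667/442.833333 = 13.352906
a = ȳ − b·x̄ = 264.751667 − 13.352906·26.833333 = -93.551298
ŷ(6) = a + b·6 = -93.551298 + 13.352906·6 = -13.433865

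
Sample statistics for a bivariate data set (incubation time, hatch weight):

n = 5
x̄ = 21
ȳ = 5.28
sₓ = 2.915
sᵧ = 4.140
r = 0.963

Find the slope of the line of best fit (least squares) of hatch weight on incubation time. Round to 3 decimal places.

b = r · sᵧ/sₓ = 0.963 · 4.14/2.915 = 1.367691

1.368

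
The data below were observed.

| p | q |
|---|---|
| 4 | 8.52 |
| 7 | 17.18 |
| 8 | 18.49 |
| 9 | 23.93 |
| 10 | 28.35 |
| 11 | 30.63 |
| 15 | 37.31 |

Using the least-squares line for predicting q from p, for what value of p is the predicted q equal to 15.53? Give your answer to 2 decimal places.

6.24

n = 7, Σx = 64, Σy = 164.41, Σxy = 1697.71, Σx² = 656
Sxx = Σx² − (Σx)²/n = 656 − 585.142857 = 70.857143
Sxy = Σxy − (Σx)(Σy)/n = 1697.71 − 1503.177143 = 194.532857
b = Sxy/Sxx = 194.532857/70.857143 = 2.745423
a = ȳ − b·x̄ = 23.487143 − 2.745423·9.142857 = -1.613871
Set a + b·x = 15.53: x = (15.53 − (-1.613871)) / 2.745423 = 6.244527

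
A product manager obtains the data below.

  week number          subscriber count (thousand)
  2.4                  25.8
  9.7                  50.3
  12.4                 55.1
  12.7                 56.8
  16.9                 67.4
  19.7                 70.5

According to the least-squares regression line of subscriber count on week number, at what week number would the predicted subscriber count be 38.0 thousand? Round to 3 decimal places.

n = 6, Σx = 73.8, Σy = 325.9, Σxy = 4482.34, Σx² = 1088.6
Sxx = Σx² − (Σx)²/n = 1088.6 − 907.74 = 180.86
Sxy = Σxy − (Σx)(Σy)/n = 4482.34 − 4008.57 = 473.77
b = Sxy/Sxx = 473.77/180.86 = 2.619540
a = ȳ − b·x̄ = 54.316667 − 2.619540·12.3 = 22.096325
Set a + b·x = 38.0: x = (38.0 − 22.096325) / 2.619540 = 6.071171

6.071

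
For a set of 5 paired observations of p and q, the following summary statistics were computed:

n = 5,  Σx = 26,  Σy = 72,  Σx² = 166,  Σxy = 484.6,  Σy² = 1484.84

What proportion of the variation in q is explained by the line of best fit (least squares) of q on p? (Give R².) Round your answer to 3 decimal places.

Sxx = Σx² − (Σx)²/n = 166 − 135.2 = 30.8
Sxy = Σxy − (Σx)(Σy)/n = 484.6 − 374.4 = 110.2
Syy = Σy² − (Σy)²/n = 1484.84 − 1036.8 = 448.04
R² = Sxy²/(Sxx·Syy) = (110.2)²/(30.8·448.04) = 0.880026

0.880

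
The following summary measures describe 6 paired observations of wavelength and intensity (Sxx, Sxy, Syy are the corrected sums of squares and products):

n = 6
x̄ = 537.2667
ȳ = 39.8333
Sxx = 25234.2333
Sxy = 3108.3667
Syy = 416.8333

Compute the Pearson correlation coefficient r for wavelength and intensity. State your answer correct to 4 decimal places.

r = Sxy/√(Sxx·Syy) = 3108.3667/√(10518468.739409) = 3108.3667/3243.218886 = 0.958420

0.9584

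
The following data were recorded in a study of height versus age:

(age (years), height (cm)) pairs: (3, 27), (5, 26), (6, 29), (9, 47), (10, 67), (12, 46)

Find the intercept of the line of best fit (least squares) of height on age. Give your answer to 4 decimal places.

12.2899

n = 6, Σx = 45, Σy = 242, Σxy = 2030, Σx² = 395
Sxx = Σx² − (Σx)²/n = 395 − 337.5 = 57.5
Sxy = Σxy − (Σx)(Σy)/n = 2030 − 1815 = 215
b = Sxy/Sxx = 215/57.5 = 3.739130
a = ȳ − b·x̄ = 40.333333 − 3.739130·7.5 = 12.289855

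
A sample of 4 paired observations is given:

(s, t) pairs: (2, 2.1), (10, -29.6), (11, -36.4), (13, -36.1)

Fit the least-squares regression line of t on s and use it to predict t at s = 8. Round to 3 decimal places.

n = 4, Σx = 36, Σy = -100, Σxy = -1161.5, Σx² = 394
Sxx = Σx² − (Σx)²/n = 394 − 324 = 70
Sxy = Σxy − (Σx)(Σy)/n = -1161.5 − (-900) = -261.5
b = Sxy/Sxx = -261.5/70 = -3.735714
a = ȳ − b·x̄ = -25 − (-3.735714)·9 = 8.621429
ŷ(8) = a + b·8 = 8.621429 + (-3.735714)·8 = -21.264286

-21.264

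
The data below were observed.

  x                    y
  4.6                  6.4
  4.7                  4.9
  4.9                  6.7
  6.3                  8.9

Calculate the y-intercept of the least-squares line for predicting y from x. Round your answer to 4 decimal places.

-2.7987

n = 4, Σx = 20.5, Σy = 26.9, Σxy = 141.37, Σx² = 106.95
Sxx = Σx² − (Σx)²/n = 106.95 − 105.0625 = 1.8875
Sxy = Σxy − (Σx)(Σy)/n = 141.37 − 137.8625 = 3.5075
b = Sxy/Sxx = 3.5075/1.8875 = 1.858278
a = ȳ − b·x̄ = 6.725 − 1.858278·5.125 = -2.798675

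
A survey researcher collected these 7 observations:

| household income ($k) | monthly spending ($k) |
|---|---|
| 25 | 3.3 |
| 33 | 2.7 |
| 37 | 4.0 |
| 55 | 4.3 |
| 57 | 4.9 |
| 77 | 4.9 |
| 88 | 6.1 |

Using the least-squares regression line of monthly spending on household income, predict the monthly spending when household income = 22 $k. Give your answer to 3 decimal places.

n = 7, Σx = 372, Σy = 30.2, Σxy = 1749.5, Σx² = 23030
Sxx = Σx² − (Σx)²/n = 23030 − 19769.142857 = 3260.857143
Sxy = Σxy − (Σx)(Σy)/n = 1749.5 − 1604.914286 = 144.585714
b = Sxy/Sxx = 144.585714/3260.857143 = 0.044340
a = ȳ − b·x̄ = 4.314286 − 0.044340·53.142857 = 1.957943
ŷ(22) = a + b·22 = 1.957943 + 0.044340·22 = 2.933418

2.933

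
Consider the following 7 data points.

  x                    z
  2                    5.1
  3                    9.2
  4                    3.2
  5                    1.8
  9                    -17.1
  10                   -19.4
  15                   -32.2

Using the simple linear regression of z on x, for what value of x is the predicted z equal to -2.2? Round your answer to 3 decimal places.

n = 7, Σx = 48, Σy = -49.4, Σxy = -771.3, Σx² = 460
Sxx = Σx² − (Σx)²/n = 460 − 329.142857 = 130.857143
Sxy = Σxy − (Σx)(Σy)/n = -771.3 − (-338.742857) = -432.557143
b = Sxy/Sxx = -432.557143/130.857143 = -3.305568
a = ȳ − b·x̄ = -7.057143 − (-3.305568)·6.857143 = 15.609607
Set a + b·x = -2.2: x = (-2.2 − 15.609607) / (-3.305568) = 5.387760

5.388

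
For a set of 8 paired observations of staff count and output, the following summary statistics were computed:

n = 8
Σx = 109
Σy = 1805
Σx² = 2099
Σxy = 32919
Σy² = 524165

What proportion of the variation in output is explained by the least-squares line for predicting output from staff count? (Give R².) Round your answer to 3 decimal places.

Sxx = Σx² − (Σx)²/n = 2099 − 1485.125 = 613.875
Sxy = Σxy − (Σx)(Σy)/n = 32919 − 24593.125 = 8325.875
Syy = Σy² − (Σy)²/n = 524165 − 407253.125 = 116911.875
R² = Sxy²/(Sxx·Syy) = (8325.875)²/(613.875·116911.875) = 0.965876

0.966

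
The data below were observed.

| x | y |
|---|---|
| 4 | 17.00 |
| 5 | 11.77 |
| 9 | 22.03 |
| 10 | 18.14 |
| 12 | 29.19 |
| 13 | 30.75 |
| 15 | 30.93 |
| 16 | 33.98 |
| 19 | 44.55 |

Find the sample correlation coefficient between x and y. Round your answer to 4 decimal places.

n = 9, Σx = 103, Σy = 238.34, Σxy = 3110.63, Σx² = 1377, Σy² = 7135.5398
Sxx = Σx² − (Σx)²/n = 1377 − 1178.777778 = 198.222222
Sxy = Σxy − (Σx)(Σy)/n = 3110.63 − 2727.668889 = 382.961111
Syy = Σy² − (Σy)²/n = 7135.5398 − 6311.772844 = 823.766956
r = Sxy/√(Sxx·Syy) = 382.961111/√(163288.916523) = 382.961111/404.090233 = 0.947712

0.9477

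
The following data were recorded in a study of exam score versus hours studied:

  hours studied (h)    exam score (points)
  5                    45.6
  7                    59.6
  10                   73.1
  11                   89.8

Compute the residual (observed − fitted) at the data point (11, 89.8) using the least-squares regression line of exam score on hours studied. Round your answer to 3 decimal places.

n = 4, Σx = 33, Σy = 268.1, Σxy = 2364, Σx² = 295
Sxx = Σx² − (Σx)²/n = 295 − 272.25 = 22.75
Sxy = Σxy − (Σx)(Σy)/n = 2364 − 2211.825 = 152.175
b = Sxy/Sxx = 152.175/22.75 = 6.689011
a = ȳ − b·x̄ = 67.025 − 6.689011·8.25 = 11.840659
ŷ(11) = 11.840659 + 6.689011·11 = 85.419780
residual = y − ŷ = 89.8 − 85.419780 = 4.380220

4.380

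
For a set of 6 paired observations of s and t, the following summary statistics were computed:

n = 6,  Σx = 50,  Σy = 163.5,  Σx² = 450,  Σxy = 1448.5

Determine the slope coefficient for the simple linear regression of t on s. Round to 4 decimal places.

Sxx = Σx² − (Σx)²/n = 450 − 416.666667 = 33.333333
Sxy = Σxy − (Σx)(Σy)/n = 1448.5 − 1362.5 = 86
b = Sxy/Sxx = 86/33.333333 = 2.58

2.5800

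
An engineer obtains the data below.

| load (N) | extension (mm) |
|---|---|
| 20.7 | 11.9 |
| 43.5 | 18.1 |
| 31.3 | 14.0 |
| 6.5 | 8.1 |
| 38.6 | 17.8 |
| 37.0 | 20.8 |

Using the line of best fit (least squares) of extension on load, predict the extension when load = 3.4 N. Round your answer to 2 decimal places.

6.89

n = 6, Σx = 177.6, Σy = 90.7, Σxy = 2981.21, Σx² = 6201.64
Sxx = Σx² − (Σx)²/n = 6201.64 − 5256.96 = 944.68
Sxy = Σxy − (Σx)(Σy)/n = 2981.21 − 2684.72 = 296.49
b = Sxy/Sxx = 296.49/944.68 = 0.313852
a = ȳ − b·x̄ = 15.116667 − 0.313852·29.6 = 5.826638
ŷ(3.4) = a + b·3.4 = 5.826638 + 0.313852·3.4 = 6.893736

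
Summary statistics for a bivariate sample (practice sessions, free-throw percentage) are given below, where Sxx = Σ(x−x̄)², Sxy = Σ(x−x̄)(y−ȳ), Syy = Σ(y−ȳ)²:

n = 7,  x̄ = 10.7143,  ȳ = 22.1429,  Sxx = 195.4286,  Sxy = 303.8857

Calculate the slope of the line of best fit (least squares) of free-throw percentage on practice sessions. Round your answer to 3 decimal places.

1.555

b = Sxy/Sxx = 303.8857/195.4286 = 1.554970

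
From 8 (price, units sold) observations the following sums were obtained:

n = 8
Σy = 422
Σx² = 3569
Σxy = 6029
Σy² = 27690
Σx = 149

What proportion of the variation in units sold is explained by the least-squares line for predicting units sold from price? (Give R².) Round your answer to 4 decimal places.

0.7776

Sxx = Σx² − (Σx)²/n = 3569 − 2775.125 = 793.875
Sxy = Σxy − (Σx)(Σy)/n = 6029 − 7859.75 = -1830.75
Syy = Σy² − (Σy)²/n = 27690 − 22260.5 = 5429.5
R² = Sxy²/(Sxx·Syy) = (-1830.75)²/(793.875·5429.5) = 0.777582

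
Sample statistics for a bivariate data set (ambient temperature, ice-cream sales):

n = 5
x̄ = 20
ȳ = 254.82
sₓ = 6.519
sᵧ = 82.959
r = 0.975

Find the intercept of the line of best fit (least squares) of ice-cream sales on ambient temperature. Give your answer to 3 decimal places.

b = r · sᵧ/sₓ = 0.975 · 82.959/6.519 = 12.407582
a = ȳ − b·x̄ = 254.82 − 12.407582·20 = 6.668366

6.668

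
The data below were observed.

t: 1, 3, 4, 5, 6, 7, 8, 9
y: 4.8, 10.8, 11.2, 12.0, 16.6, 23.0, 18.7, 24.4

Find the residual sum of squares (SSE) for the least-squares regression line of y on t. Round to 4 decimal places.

n = 8, Σx = 43, Σy = 121.5, Σxy = 771.8, Σx² = 281, Σy² = 2158.73
Sxx = Σx² − (Σx)²/n = 281 − 231.125 = 49.875
Sxy = Σxy − (Σx)(Σy)/n = 771.8 − 653.0625 = 118.7375
Syy = Σy² − (Σy)²/n = 2158.73 − 1845.28125 = 313.44875
b = Sxy/Sxx = 118.7375/49.875 = 2.380702
SSE = Syy − b·Sxy = 313.44875 − 2.380702·118.7375 = 30.770175

30.7702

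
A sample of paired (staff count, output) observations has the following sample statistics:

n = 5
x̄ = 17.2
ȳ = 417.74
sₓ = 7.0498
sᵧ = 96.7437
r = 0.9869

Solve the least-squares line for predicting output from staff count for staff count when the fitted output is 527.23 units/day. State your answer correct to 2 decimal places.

b = r · sᵧ/sₓ = 0.9869 · 96.7437/7.0498 = 13.543130
a = ȳ − b·x̄ = 417.74 − 13.543130·17.2 = 184.798165
Set a + b·x = 527.23: x = (527.23 − 184.798165) / 13.543130 = 25.284542

25.28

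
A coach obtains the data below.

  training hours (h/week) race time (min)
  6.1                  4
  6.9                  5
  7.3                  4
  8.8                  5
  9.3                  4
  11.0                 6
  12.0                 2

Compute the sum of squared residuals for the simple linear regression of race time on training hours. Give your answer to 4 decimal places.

8.9099

n = 7, Σx = 61.4, Σy = 30, Σxy = 259.3, Σx² = 567.04, Σy² = 138
Sxx = Σx² − (Σx)²/n = 567.04 − 538.565714 = 28.474286
Sxy = Σxy − (Σx)(Σy)/n = 259.3 − 263.142857 = -3.842857
Syy = Σy² − (Σy)²/n = 138 − 128.571429 = 9.428571
b = Sxy/Sxx = -3.842857/28.474286 = -0.134959
SSE = Syy − b·Sxy = 9.428571 − (-0.134959)·(-3.842857) = 8.909944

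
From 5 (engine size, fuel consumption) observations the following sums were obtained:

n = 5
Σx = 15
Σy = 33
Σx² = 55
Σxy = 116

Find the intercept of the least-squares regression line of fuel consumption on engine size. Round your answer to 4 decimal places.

1.5000

Sxx = Σx² − (Σx)²/n = 55 − 45 = 10
Sxy = Σxy − (Σx)(Σy)/n = 116 − 99 = 17
b = Sxy/Sxx = 17/10 = 1.7
a = ȳ − b·x̄ = 6.6 − 1.7·3 = 1.5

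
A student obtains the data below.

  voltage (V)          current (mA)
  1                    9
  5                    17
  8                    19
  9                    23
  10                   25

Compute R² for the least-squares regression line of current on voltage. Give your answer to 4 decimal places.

0.9637

n = 5, Σx = 33, Σy = 93, Σxy = 703, Σx² = 271, Σy² = 1885
Sxx = Σx² − (Σx)²/n = 271 − 217.8 = 53.2
Sxy = Σxy − (Σx)(Σy)/n = 703 − 613.8 = 89.2
Syy = Σy² − (Σy)²/n = 1885 − 1729.8 = 155.2
R² = Sxy²/(Sxx·Syy) = (89.2)²/(53.2·155.2) = 0.963666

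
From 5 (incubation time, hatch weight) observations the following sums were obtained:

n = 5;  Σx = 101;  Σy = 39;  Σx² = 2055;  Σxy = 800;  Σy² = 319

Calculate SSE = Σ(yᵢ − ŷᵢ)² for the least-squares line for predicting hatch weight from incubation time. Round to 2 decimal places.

4.74

Sxx = Σx² − (Σx)²/n = 2055 − 2040.2 = 14.8
Sxy = Σxy − (Σx)(Σy)/n = 800 − 787.8 = 12.2
Syy = Σy² − (Σy)²/n = 319 − 304.2 = 14.8
b = Sxy/Sxx = 12.2/14.8 = 0.824324
SSE = Syy − b·Sxy = 14.8 − 0.824324·12.2 = 4.743243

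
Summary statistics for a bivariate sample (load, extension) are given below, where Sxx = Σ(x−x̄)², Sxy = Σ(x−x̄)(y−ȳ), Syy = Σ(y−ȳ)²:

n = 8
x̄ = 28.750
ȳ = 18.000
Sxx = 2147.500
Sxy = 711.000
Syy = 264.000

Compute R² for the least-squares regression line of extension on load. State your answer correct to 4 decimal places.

R² = Sxy²/(Sxx·Syy) = (711)²/(2147.5·264) = 0.891666

0.8917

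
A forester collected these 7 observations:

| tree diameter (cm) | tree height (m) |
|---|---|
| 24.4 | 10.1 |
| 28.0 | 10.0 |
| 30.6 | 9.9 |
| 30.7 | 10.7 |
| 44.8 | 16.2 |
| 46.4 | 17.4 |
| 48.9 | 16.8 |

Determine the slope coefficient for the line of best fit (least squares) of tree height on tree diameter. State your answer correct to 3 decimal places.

n = 7, Σx = 253.8, Σy = 91.1, Σxy = 3512.51, Σx² = 9809.42
Sxx = Σx² − (Σx)²/n = 9809.42 − 9202.062857 = 607.357143
Sxy = Σxy − (Σx)(Σy)/n = 3512.51 − 3303.025714 = 209.484286
b = Sxy/Sxx = 209.484286/607.357143 = 0.344911

0.345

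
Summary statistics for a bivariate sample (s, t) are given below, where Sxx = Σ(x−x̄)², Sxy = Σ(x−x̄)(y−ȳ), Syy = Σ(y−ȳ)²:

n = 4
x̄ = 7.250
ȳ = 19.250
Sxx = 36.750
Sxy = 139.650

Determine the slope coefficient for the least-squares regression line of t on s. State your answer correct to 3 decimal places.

b = Sxy/Sxx = 139.65/36.75 = 3.8

3.800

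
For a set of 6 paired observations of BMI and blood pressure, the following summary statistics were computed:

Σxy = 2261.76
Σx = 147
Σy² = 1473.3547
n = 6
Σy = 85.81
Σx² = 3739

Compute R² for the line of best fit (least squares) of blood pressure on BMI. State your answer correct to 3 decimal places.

0.751

Sxx = Σx² − (Σx)²/n = 3739 − 3601.5 = 137.5
Sxy = Σxy − (Σx)(Σy)/n = 2261.76 − 2102.345 = 159.415
Syy = Σy² − (Σy)²/n = 1473.3547 − 1227.226017 = 246.128683
R² = Sxy²/(Sxx·Syy) = (159.415)²/(137.5·246.128683) = 0.750920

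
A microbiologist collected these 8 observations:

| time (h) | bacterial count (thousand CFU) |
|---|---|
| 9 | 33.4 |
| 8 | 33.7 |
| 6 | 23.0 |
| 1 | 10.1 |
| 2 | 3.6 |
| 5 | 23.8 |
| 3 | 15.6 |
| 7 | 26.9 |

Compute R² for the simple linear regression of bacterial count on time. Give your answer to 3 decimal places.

0.904

n = 8, Σx = 41, Σy = 170.1, Σxy = 1079.6, Σx² = 269, Σy² = 4428.63
Sxx = Σx² − (Σx)²/n = 269 − 210.125 = 58.875
Sxy = Σxy − (Σx)(Σy)/n = 1079.6 − 871.7625 = 207.8375
Syy = Σy² − (Σy)²/n = 4428.63 − 3616.75125 = 811.87875
R² = Sxy²/(Sxx·Syy) = (207.8375)²/(58.875·811.87875) = 0.903703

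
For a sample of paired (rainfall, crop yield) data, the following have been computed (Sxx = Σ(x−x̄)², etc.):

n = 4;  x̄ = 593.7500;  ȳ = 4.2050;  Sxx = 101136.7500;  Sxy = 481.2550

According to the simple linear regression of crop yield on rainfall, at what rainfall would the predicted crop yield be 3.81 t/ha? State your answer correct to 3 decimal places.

510.740

b = Sxy/Sxx = 481.255/101136.75 = 0.004758
a = ȳ − b·x̄ = 4.205 − 0.004758·593.75 = 1.379665
Set a + b·x = 3.81: x = (3.81 − 1.379665) / 0.004758 = 510.739920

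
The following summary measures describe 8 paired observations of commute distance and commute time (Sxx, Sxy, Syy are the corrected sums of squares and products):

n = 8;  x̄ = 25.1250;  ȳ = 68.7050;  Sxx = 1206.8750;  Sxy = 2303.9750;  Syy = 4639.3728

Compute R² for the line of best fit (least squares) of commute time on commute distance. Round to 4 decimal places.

R² = Sxy²/(Sxx·Syy) = (2303.975)²/(1206.875·4639.3728) = 0.948056

0.9481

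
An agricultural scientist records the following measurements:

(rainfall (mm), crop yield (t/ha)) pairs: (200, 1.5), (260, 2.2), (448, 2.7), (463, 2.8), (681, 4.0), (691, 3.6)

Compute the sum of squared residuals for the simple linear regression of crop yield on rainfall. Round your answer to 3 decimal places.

0.202

n = 6, Σx = 2743, Σy = 16.8, Σxy = 8589.6, Σx² = 1463915, Σy² = 51.18
Sxx = Σx² − (Σx)²/n = 1463915 − 1254008.166667 = 209906.833333
Sxy = Σxy − (Σx)(Σy)/n = 8589.6 − 7680.4 = 909.2
Syy = Σy² − (Σy)²/n = 51.18 − 47.04 = 4.14
b = Sxy/Sxx = 909.2/209906.833333 = 0.004331
SSE = Syy − b·Sxy = 4.14 − 0.004331·909.2 = 0.201850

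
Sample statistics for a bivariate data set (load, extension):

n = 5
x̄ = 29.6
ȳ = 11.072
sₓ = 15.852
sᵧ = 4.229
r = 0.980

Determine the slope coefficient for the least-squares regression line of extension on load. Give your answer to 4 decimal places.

0.2614

b = r · sᵧ/sₓ = 0.98 · 4.229/15.852 = 0.261445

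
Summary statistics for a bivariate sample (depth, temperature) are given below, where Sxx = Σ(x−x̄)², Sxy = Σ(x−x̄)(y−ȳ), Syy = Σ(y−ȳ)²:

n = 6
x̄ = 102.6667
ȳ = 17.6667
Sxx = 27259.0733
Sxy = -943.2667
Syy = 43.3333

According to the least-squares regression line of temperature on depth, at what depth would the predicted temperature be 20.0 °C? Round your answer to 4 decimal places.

35.2376

b = Sxy/Sxx = -943.2667/27259.0733 = -0.034604
a = ȳ − b·x̄ = 17.6667 − (-0.034604)·102.6667 = 21.219355
Set a + b·x = 20.0: x = (20.0 − 21.219355) / (-0.034604) = 35.237631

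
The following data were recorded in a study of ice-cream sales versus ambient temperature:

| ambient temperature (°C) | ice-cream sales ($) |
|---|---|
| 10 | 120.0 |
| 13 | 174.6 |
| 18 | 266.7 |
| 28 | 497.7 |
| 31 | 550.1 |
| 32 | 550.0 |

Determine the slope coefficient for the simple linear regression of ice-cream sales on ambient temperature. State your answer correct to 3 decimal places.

n = 6, Σx = 132, Σy = 2159.1, Σxy = 56859.1, Σx² = 3362
Sxx = Σx² − (Σx)²/n = 3362 − 2904 = 458
Sxy = Σxy − (Σx)(Σy)/n = 56859.1 − 47500.2 = 9358.9
b = Sxy/Sxx = 9358.9/458 = 20.434279

20.434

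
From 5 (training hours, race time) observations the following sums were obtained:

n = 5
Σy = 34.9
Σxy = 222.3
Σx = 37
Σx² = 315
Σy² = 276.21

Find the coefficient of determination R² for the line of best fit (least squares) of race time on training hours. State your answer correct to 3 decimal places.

0.963

Sxx = Σx² − (Σx)²/n = 315 − 273.8 = 41.2
Sxy = Σxy − (Σx)(Σy)/n = 222.3 − 258.26 = -35.96
Syy = Σy² − (Σy)²/n = 276.21 − 243.602 = 32.608
R² = Sxy²/(Sxx·Syy) = (-35.96)²/(41.2·32.608) = 0.962538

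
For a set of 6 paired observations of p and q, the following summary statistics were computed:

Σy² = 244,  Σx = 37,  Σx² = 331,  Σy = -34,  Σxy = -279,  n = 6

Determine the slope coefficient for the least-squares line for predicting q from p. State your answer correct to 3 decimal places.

Sxx = Σx² − (Σx)²/n = 331 − 228.166667 = 102.833333
Sxy = Σxy − (Σx)(Σy)/n = -279 − (-209.666667) = -69.333333
b = Sxy/Sxx = -69.333333/102.833333 = -0.674230

-0.674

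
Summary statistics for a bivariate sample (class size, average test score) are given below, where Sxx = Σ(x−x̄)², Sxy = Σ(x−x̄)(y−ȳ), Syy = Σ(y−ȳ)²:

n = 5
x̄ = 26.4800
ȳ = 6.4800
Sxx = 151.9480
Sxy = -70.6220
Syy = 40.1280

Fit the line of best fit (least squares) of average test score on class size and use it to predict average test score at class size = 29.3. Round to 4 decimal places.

5.1693

b = Sxy/Sxx = -70.622/151.948 = -0.464777
a = ȳ − b·x̄ = 6.48 − (-0.464777)·26.48 = 18.787306
ŷ(29.3) = a + b·29.3 = 18.787306 + (-0.464777)·29.3 = 5.169328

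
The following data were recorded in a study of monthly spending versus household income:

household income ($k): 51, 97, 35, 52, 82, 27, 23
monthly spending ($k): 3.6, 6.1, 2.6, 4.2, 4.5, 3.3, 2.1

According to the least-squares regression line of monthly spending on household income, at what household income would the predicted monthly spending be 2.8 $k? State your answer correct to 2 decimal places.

n = 7, Σx = 367, Σy = 26.4, Σxy = 1591.1, Σx² = 23921
Sxx = Σx² − (Σx)²/n = 23921 − 19241.285714 = 4679.714286
Sxy = Σxy − (Σx)(Σy)/n = 1591.1 − 1384.114286 = 206.985714
b = Sxy/Sxx = 206.985714/4679.714286 = 0.044230
a = ȳ − b·x̄ = 3.771429 − 0.044230·52.428571 = 1.452491
Set a + b·x = 2.8: x = (2.8 − 1.452491) / 0.044230 = 30.465664

30.47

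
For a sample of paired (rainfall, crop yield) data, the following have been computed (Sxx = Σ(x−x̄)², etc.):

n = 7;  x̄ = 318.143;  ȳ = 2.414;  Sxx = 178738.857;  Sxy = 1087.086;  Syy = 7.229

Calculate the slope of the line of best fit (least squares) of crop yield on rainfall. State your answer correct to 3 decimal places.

b = Sxy/Sxx = 1087.086/178738.857 = 0.006082

0.006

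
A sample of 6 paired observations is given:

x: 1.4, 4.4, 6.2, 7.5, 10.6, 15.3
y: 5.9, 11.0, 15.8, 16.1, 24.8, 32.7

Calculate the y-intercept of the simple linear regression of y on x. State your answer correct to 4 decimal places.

2.8151

n = 6, Σx = 45.4, Σy = 106.3, Σxy = 1038.56, Σx² = 462.46
Sxx = Σx² − (Σx)²/n = 462.46 − 343.526667 = 118.933333
Sxy = Σxy − (Σx)(Σy)/n = 1038.56 − 804.336667 = 234.223333
b = Sxy/Sxx = 234.223333/118.933333 = 1.969367
a = ȳ − b·x̄ = 17.716667 − 1.969367·7.566667 = 2.815126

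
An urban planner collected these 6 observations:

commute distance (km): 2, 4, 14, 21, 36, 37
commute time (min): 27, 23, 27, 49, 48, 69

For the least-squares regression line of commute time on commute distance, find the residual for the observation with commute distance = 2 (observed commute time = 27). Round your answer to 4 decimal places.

n = 6, Σx = 114, Σy = 243, Σxy = 5834, Σx² = 3322
Sxx = Σx² − (Σx)²/n = 3322 − 2166 = 1156
Sxy = Σxy − (Σx)(Σy)/n = 5834 − 4617 = 1217
b = Sxy/Sxx = 1217/1156 = 1.052768
a = ȳ − b·x̄ = 40.5 − 1.052768·19 = 20.497405
ŷ(2) = 20.497405 + 1.052768·2 = 22.602941
residual = y − ŷ = 27 − 22.602941 = 4.397059

4.3971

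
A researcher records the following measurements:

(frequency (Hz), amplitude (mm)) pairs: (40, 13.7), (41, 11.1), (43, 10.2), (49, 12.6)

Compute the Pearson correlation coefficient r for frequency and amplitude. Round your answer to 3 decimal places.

n = 4, Σx = 173, Σy = 47.6, Σxy = 2059.1, Σx² = 7531, Σy² = 573.7
Sxx = Σx² − (Σx)²/n = 7531 − 7482.25 = 48.75
Sxy = Σxy − (Σx)(Σy)/n = 2059.1 − 2058.7 = 0.4
Syy = Σy² − (Σy)²/n = 573.7 − 566.44 = 7.26
r = Sxy/√(Sxx·Syy) = 0.4/√(353.925) = 0.4/18.812895 = 0.021262

0.021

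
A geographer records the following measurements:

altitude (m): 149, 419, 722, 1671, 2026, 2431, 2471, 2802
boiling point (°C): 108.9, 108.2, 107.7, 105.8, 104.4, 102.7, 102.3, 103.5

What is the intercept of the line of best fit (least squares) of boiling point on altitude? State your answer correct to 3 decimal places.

109.328

n = 8, Σx = 12691, Σy = 843.5, Σxy = 1320081.5, Σx² = 27482769
Sxx = Σx² − (Σx)²/n = 27482769 − 20132685.125 = 7350083.875
Sxy = Σxy − (Σx)(Σy)/n = 1320081.5 − 1338107.3125 = -18025.8125
b = Sxy/Sxx = -18025.8125/7350083.875 = -0.002452
a = ȳ − b·x̄ = 105.4375 − (-0.002452)·1586.375 = 109.328027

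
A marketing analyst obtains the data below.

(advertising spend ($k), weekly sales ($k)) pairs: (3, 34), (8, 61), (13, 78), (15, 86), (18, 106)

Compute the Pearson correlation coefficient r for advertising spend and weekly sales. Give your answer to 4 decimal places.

n = 5, Σx = 57, Σy = 365, Σxy = 4802, Σx² = 791, Σy² = 29593
Sxx = Σx² − (Σx)²/n = 791 − 649.8 = 141.2
Sxy = Σxy − (Σx)(Σy)/n = 4802 − 4161 = 641
Syy = Σy² − (Σy)²/n = 29593 − 26645 = 2948
r = Sxy/√(Sxx·Syy) = 641/√(416257.6) = 641/645.180285 = 0.993521

0.9935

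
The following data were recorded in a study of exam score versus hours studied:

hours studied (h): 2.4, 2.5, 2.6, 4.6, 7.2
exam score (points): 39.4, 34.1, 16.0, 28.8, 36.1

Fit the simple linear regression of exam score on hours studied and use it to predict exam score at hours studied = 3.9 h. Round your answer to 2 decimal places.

30.92

n = 5, Σx = 19.3, Σy = 154.4, Σxy = 613.81, Σx² = 91.77
Sxx = Σx² − (Σx)²/n = 91.77 − 74.498 = 17.272
Sxy = Σxy − (Σx)(Σy)/n = 613.81 − 595.984 = 17.826
b = Sxy/Sxx = 17.826/17.272 = 1.032075
a = ȳ − b·x̄ = 30.88 − 1.032075·3.86 = 26.896190
ŷ(3.9) = a + b·3.9 = 26.896190 + 1.032075·3.9 = 30.921283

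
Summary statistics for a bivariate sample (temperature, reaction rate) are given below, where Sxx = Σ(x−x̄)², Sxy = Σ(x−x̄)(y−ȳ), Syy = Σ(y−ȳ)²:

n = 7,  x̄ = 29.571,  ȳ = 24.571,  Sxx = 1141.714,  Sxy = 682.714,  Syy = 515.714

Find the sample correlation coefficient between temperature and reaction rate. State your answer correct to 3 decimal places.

r = Sxy/√(Sxx·Syy) = 682.714/√(588797.893796) = 682.714/767.331671 = 0.889725

0.890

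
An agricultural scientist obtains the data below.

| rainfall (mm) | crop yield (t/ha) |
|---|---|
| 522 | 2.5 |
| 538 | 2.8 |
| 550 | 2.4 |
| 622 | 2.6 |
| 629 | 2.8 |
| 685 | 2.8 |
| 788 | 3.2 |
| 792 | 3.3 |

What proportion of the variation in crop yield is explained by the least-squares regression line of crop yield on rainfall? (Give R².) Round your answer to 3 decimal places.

0.790

n = 8, Σx = 5126, Σy = 22.4, Σxy = 14563, Σx² = 3364386, Σy² = 63.42
Sxx = Σx² − (Σx)²/n = 3364386 − 3284484.5 = 79901.5
Sxy = Σxy − (Σx)(Σy)/n = 14563 − 14352.8 = 210.2
Syy = Σy² − (Σy)²/n = 63.42 − 62.72 = 0.7
R² = Sxy²/(Sxx·Syy) = (210.2)²/(79901.5·0.7) = 0.789973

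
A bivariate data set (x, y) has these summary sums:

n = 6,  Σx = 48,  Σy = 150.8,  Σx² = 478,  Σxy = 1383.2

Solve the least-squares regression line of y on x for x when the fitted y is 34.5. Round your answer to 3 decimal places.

Sxx = Σx² − (Σx)²/n = 478 − 384 = 94
Sxy = Σxy − (Σx)(Σy)/n = 1383.2 − 1206.4 = 176.8
b = Sxy/Sxx = 176.8/94 = 1.880851
a = ȳ − b·x̄ = 25.133333 − 1.880851·8 = 10.086525
Set a + b·x = 34.5: x = (34.5 − 10.086525) / 1.880851 = 12.980015

12.980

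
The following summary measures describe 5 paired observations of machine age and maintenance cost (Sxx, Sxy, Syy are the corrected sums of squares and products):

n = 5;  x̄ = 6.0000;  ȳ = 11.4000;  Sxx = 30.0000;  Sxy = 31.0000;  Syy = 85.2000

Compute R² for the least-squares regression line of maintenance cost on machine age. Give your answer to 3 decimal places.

R² = Sxy²/(Sxx·Syy) = (31)²/(30·85.2) = 0.375978

0.376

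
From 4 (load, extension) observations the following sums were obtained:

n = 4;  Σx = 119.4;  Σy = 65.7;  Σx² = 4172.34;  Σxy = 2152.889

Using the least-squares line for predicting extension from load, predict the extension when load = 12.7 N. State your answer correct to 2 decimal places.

11.02

Sxx = Σx² − (Σx)²/n = 4172.34 − 3564.09 = 608.25
Sxy = Σxy − (Σx)(Σy)/n = 2152.889 − 1961.145 = 191.744
b = Sxy/Sxx = 191.744/608.25 = 0.315239
a = ȳ − b·x̄ = 16.425 − 0.315239·29.85 = 7.015122
ŷ(12.7) = a + b·12.7 = 7.015122 + 0.315239·12.7 = 11.018655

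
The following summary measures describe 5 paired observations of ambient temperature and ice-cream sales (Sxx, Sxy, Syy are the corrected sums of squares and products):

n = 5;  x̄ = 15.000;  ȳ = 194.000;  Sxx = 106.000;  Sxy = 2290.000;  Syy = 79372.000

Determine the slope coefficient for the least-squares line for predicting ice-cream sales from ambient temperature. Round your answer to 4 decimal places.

b = Sxy/Sxx = 2290/106 = 21.603774

21.6038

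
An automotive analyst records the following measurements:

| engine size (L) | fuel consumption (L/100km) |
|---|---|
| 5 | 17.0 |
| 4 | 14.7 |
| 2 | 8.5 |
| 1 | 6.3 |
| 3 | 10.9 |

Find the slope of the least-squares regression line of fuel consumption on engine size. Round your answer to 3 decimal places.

2.760

n = 5, Σx = 15, Σy = 57.4, Σxy = 199.8, Σx² = 55
Sxx = Σx² − (Σx)²/n = 55 − 45 = 10
Sxy = Σxy − (Σx)(Σy)/n = 199.8 − 172.2 = 27.6
b = Sxy/Sxx = 27.6/10 = 2.76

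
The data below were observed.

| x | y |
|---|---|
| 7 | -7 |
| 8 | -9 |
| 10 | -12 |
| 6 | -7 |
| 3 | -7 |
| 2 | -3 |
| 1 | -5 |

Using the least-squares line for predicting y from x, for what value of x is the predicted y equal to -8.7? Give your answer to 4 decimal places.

n = 7, Σx = 37, Σy = -50, Σxy = -315, Σx² = 263
Sxx = Σx² − (Σx)²/n = 263 − 195.571429 = 67.428571
Sxy = Σxy − (Σx)(Σy)/n = -315 − (-264.285714) = -50.714286
b = Sxy/Sxx = -50.714286/67.428571 = -0.752119
a = ȳ − b·x̄ = -7.142857 − (-0.752119)·5.285714 = -3.167373
Set a + b·x = -8.7: x = (-8.7 − (-3.167373)) / (-0.752119) = 7.356056

7.3561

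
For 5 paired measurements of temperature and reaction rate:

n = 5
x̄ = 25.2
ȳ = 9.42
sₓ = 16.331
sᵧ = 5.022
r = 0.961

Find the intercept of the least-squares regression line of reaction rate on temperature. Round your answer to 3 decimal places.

1.973

b = r · sᵧ/sₓ = 0.961 · 5.022/16.331 = 0.295520
a = ȳ − b·x̄ = 9.42 − 0.295520·25.2 = 1.972888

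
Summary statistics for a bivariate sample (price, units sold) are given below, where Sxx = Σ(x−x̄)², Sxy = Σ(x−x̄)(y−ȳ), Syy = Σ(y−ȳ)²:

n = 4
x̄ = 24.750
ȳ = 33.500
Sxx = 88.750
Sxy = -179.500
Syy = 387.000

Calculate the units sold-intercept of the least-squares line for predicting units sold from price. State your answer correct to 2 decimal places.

83.56

b = Sxy/Sxx = -179.5/88.75 = -2.022535
a = ȳ − b·x̄ = 33.5 − (-2.022535)·24.75 = 83.557746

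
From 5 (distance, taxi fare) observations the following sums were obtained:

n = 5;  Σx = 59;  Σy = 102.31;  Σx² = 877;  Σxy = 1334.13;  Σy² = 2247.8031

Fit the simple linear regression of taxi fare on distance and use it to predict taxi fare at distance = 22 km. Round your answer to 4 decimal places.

Sxx = Σx² − (Σx)²/n = 877 − 696.2 = 180.8
Sxy = Σxy − (Σx)(Σy)/n = 1334.13 − 1207.258 = 126.872
b = Sxy/Sxx = 126.872/180.8 = 0.701726
a = ȳ − b·x̄ = 20.462 − 0.701726·11.8 = 12.181637
ŷ(22) = a + b·22 = 12.181637 + 0.701726·22 = 27.619602

27.6196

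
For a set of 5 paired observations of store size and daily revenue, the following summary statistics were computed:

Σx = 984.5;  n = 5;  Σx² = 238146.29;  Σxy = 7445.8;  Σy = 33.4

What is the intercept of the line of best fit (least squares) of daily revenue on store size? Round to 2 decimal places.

2.82

Sxx = Σx² − (Σx)²/n = 238146.29 − 193848.05 = 44298.24
Sxy = Σxy − (Σx)(Σy)/n = 7445.8 − 6576.46 = 869.34
b = Sxy/Sxx = 869.34/44298.24 = 0.019625
a = ȳ − b·x̄ = 6.68 − 0.019625·196.9 = 2.815895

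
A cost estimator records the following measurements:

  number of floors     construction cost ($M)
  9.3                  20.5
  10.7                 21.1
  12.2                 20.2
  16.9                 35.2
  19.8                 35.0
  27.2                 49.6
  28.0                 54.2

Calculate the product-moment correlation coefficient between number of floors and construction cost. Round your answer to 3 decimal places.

0.985

n = 7, Σx = 124.1, Σy = 235.8, Σxy = 4817.46, Σx² = 2551.31, Σy² = 9135.34
Sxx = Σx² − (Σx)²/n = 2551.31 − 2200.115714 = 351.194286
Sxy = Σxy − (Σx)(Σy)/n = 4817.46 − 4180.397143 = 637.062857
Syy = Σy² − (Σy)²/n = 9135.34 − 7943.091429 = 1192.248571
r = Sxy/√(Sxx·Syy) = 637.062857/√(418710.885437) = 637.062857/647.078732 = 0.984521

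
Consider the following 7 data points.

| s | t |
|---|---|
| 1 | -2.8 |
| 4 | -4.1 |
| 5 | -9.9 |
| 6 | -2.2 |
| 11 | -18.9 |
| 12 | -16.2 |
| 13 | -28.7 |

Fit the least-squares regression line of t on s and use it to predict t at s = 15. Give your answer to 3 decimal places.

-26.416

n = 7, Σx = 52, Σy = -82.8, Σxy = -857.3, Σx² = 512
Sxx = Σx² − (Σx)²/n = 512 − 386.285714 = 125.714286
Sxy = Σxy − (Σx)(Σy)/n = -857.3 − (-615.085714) = -242.214286
b = Sxy/Sxx = -242.214286/125.714286 = -1.926705
a = ȳ − b·x̄ = -11.828571 − (-1.926705)·7.428571 = 2.484091
ŷ(15) = a + b·15 = 2.484091 + (-1.926705)·15 = -26.416477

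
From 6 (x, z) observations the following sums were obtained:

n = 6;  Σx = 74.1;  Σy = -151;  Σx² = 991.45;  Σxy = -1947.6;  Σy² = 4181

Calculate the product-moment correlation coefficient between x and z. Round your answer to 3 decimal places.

-0.485

Sxx = Σx² − (Σx)²/n = 991.45 − 915.135 = 76.315
Sxy = Σxy − (Σx)(Σy)/n = -1947.6 − (-1864.85) = -82.75
Syy = Σy² − (Σy)²/n = 4181 − 3800.166667 = 380.833333
r = Sxy/√(Sxx·Syy) = -82.75/√(29063.295833) = -82.75/170.479605 = -0.485395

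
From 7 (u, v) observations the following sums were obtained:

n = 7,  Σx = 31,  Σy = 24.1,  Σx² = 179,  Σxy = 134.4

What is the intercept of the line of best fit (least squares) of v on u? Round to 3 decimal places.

0.505

Sxx = Σx² − (Σx)²/n = 179 − 137.285714 = 41.714286
Sxy = Σxy − (Σx)(Σy)/n = 134.4 − 106.728571 = 27.671429
b = Sxy/Sxx = 27.671429/41.714286 = 0.663356
a = ȳ − b·x̄ = 3.442857 − 0.663356·4.428571 = 0.505137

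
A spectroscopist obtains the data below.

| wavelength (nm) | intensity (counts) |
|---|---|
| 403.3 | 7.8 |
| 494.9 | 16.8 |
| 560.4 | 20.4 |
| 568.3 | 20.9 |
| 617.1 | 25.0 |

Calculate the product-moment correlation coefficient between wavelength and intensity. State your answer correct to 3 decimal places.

0.994

n = 5, Σx = 2644, Σy = 90.9, Σxy = 50197.19, Σx² = 1425402.36, Σy² = 1821.05
Sxx = Σx² − (Σx)²/n = 1425402.36 − 1398147.2 = 27255.16
Sxy = Σxy − (Σx)(Σy)/n = 50197.19 − 48067.92 = 2129.27
Syy = Σy² − (Σy)²/n = 1821.05 − 1652.562 = 168.488
r = Sxy/√(Sxx·Syy) = 2129.27/√(4592167.39808) = 2129.27/2142.934296 = 0.993624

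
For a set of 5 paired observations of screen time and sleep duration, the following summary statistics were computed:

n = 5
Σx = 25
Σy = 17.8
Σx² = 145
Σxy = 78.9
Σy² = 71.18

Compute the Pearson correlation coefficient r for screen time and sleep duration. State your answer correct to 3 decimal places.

Sxx = Σx² − (Σx)²/n = 145 − 125 = 20
Sxy = Σxy − (Σx)(Σy)/n = 78.9 − 89 = -10.1
Syy = Σy² − (Σy)²/n = 71.18 − 63.368 = 7.812
r = Sxy/√(Sxx·Syy) = -10.1/√(156.24) = -10.1/12.499600 = -0.808026

-0.808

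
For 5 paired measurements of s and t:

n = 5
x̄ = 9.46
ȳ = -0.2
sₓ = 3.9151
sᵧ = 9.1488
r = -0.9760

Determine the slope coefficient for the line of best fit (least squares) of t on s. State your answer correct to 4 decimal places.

-2.2807

b = r · sᵧ/sₓ = -0.976 · 9.1488/3.9151 = -2.280715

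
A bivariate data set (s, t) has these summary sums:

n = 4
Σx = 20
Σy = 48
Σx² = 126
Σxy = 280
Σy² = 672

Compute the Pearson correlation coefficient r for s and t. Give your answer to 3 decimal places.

0.801

Sxx = Σx² − (Σx)²/n = 126 − 100 = 26
Sxy = Σxy − (Σx)(Σy)/n = 280 − 240 = 40
Syy = Σy² − (Σy)²/n = 672 − 576 = 96
r = Sxy/√(Sxx·Syy) = 40/√(2496) = 40/49.959984 = 0.800641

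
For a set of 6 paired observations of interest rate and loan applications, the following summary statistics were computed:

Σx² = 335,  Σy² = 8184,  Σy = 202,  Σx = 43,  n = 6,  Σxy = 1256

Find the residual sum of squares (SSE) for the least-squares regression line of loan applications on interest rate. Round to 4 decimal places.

14.2857

Sxx = Σx² − (Σx)²/n = 335 − 308.166667 = 26.833333
Sxy = Σxy − (Σx)(Σy)/n = 1256 − 1447.666667 = -191.666667
Syy = Σy² − (Σy)²/n = 8184 − 6800.666667 = 1383.333333
b = Sxy/Sxx = -191.666667/26.833333 = -7.142857
SSE = Syy − b·Sxy = 1383.333333 − (-7.142857)·(-191.666667) = 14.285714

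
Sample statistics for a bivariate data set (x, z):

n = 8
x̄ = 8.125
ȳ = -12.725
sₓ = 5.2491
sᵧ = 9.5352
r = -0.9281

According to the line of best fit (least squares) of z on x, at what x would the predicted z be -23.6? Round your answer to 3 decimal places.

b = r · sᵧ/sₓ = -0.9281 · 9.5352/5.2491 = -1.685931
a = ȳ − b·x̄ = -12.725 − (-1.685931)·8.125 = 0.973187
Set a + b·x = -23.6: x = (-23.6 − 0.973187) / (-1.685931) = 14.575443

14.575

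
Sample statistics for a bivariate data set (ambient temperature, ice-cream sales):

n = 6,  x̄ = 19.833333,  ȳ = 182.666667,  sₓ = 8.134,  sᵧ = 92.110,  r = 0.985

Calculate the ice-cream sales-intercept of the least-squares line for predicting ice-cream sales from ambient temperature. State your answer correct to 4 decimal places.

-38.5585

b = r · sᵧ/sₓ = 0.985 · 92.11/8.134 = 11.154211
a = ȳ − b·x̄ = 182.666667 − 11.154211·19.833333 = -38.558509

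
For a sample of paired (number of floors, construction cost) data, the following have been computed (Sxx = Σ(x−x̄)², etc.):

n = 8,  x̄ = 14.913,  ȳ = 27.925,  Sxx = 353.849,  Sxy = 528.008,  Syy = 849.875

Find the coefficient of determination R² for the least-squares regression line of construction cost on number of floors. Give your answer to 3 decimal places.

0.927

R² = Sxy²/(Sxx·Syy) = (528.008)²/(353.849·849.875) = 0.927060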